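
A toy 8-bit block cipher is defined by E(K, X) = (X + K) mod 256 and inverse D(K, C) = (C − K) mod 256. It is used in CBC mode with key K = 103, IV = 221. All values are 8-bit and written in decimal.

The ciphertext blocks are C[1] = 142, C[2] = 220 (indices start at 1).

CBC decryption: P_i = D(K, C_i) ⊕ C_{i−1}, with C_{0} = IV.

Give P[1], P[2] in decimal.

P[1] = 250, P[2] = 251

P[1]: D(K, 142) = 39; 39 ⊕ 221 = 250.
P[2]: D(K, 220) = 117; 117 ⊕ 142 = 251.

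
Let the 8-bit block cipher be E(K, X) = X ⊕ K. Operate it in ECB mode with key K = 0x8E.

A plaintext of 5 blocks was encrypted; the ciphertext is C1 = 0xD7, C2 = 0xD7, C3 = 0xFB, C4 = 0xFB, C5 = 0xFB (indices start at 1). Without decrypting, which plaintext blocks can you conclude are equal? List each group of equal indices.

P1 = P2; P3 = P4 = P5

ECB encrypts each block independently with the same key, so equal ciphertext blocks imply equal plaintext blocks.
C1 = C2 = 0xD7, so P1 = P2.
C3 = C4 = C5 = 0xFB, so P3 = P4 = P5.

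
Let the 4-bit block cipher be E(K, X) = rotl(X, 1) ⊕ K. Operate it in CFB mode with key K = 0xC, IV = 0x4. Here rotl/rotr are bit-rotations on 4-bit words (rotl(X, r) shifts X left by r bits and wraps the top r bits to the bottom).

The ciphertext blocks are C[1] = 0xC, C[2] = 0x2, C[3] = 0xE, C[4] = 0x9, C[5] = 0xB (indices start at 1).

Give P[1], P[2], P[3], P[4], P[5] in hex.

CFB decryption: P_i = C_i ⊕ E(K, C_{i−1}), with C_{0} = IV.
P[1]: E(K, 0x4) = 0x4; 0xC ⊕ 0x4 = 0x8.
P[2]: E(K, 0xC) = 0x5; 0x2 ⊕ 0x5 = 0x7.
P[3]: E(K, 0x2) = 0x8; 0xE ⊕ 0x8 = 0x6.
P[4]: E(K, 0xE) = 0x1; 0x9 ⊕ 0x1 = 0x8.
P[5]: E(K, 0x9) = 0xF; 0xB ⊕ 0xF = 0x4.

P[1] = 0x8, P[2] = 0x7, P[3] = 0x6, P[4] = 0x8, P[5] = 0x4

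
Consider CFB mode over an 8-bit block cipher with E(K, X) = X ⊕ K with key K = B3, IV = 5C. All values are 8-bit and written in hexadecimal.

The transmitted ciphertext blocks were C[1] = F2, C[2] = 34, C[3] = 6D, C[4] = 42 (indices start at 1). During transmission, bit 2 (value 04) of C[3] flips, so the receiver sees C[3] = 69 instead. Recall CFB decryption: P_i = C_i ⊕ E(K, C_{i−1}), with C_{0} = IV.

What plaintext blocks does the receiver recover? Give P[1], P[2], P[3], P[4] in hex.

P[1] = 1D, P[2] = 75, P[3] = EE, P[4] = 98

Only C[3] changed, to 69. In CFB, a change in C_i flips the same bit in P_i and garbles P_{i+1}. Decrypting the received ciphertext:
P[1]: E(K, 5C) = EF; F2 ⊕ EF = 1D.
P[2]: E(K, F2) = 41; 34 ⊕ 41 = 75.
P[3]: E(K, 34) = 87; 69 ⊕ 87 = EE.
P[4]: E(K, 69) = DA; 42 ⊕ DA = 98.
Blocks that differ from the original plaintext: P[3], P[4].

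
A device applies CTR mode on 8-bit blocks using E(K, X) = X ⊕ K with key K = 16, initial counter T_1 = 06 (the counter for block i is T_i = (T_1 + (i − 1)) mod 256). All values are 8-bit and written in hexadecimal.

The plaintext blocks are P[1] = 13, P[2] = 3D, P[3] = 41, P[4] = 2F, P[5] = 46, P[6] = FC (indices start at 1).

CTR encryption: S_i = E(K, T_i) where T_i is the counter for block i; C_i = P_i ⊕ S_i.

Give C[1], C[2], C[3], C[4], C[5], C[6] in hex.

C[1] = 03, C[2] = 2C, C[3] = 5F, C[4] = 30, C[5] = 5A, C[6] = E1

C[1]: T = 06, S = E(K, T) = 10; 13 ⊕ 10 = 03.
C[2]: T = 07, S = E(K, T) = 11; 3D ⊕ 11 = 2C.
C[3]: T = 08, S = E(K, T) = 1E; 41 ⊕ 1E = 5F.
C[4]: T = 09, S = E(K, T) = 1F; 2F ⊕ 1F = 30.
C[5]: T = 0A, S = E(K, T) = 1C; 46 ⊕ 1C = 5A.
C[6]: T = 0B, S = E(K, T) = 1D; FC ⊕ 1D = E1.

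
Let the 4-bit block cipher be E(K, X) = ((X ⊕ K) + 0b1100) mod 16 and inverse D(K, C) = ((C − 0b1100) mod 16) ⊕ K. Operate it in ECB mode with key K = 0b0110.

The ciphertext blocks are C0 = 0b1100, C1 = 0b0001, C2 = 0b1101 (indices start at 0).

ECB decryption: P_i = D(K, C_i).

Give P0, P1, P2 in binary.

P0 = 0b0110, P1 = 0b0011, P2 = 0b0111

P0: D(K, 0b1100) = 0b0110.
P1: D(K, 0b0001) = 0b0011.
P2: D(K, 0b1101) = 0b0111.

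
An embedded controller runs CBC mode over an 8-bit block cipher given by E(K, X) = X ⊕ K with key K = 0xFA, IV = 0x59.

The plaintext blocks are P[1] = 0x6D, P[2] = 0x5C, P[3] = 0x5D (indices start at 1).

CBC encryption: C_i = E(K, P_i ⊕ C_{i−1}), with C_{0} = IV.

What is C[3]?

C[1]: P[1] ⊕ 0x59 = 0x34; E(K, 0x34) = 0xCE.
C[2]: P[2] ⊕ 0xCE = 0x92; E(K, 0x92) = 0x68.
C[3]: P[3] ⊕ 0x68 = 0x35; E(K, 0x35) = 0xCF.

C[3] = 0xCF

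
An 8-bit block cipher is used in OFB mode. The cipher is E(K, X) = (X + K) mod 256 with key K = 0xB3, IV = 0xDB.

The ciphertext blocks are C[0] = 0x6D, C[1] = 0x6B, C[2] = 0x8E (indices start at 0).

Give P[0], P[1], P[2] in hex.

P[0] = 0xE3, P[1] = 0x2A, P[2] = 0x7A

OFB decryption: S_i = E(K, S_{i−1}) with S_{−1} = IV; P_i = C_i ⊕ S_i.
P[0]: S = E(K, 0xDB) = 0x8E; 0x6D ⊕ 0x8E = 0xE3.
P[1]: S = E(K, 0x8E) = 0x41; 0x6B ⊕ 0x41 = 0x2A.
P[2]: S = E(K, 0x41) = 0xF4; 0x8E ⊕ 0xF4 = 0x7A.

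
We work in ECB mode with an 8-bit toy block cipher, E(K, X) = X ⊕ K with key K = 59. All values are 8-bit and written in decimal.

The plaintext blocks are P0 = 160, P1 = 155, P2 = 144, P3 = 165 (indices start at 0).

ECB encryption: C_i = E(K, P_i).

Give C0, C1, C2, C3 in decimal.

C0: E(K, 160) = 155.
C1: E(K, 155) = 160.
C2: E(K, 144) = 171.
C3: E(K, 165) = 158.

C0 = 155, C1 = 160, C2 = 171, C3 = 158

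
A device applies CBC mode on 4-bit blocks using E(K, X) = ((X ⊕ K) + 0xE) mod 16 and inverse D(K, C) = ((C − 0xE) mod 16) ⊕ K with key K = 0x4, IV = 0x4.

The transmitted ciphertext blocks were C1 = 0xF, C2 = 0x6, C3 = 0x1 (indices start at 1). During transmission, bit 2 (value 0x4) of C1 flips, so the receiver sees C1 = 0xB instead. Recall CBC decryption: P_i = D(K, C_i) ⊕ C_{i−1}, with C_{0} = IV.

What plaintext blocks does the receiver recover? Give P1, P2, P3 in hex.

P1 = 0xD, P2 = 0x7, P3 = 0x1

Only C1 changed, to 0xB. In CBC, a change in C_i garbles P_i and flips the same bit in P_{i+1}. Decrypting the received ciphertext:
P1: D(K, 0xB) = 0x9; 0x9 ⊕ 0x4 = 0xD.
P2: D(K, 0x6) = 0xC; 0xC ⊕ 0xB = 0x7.
P3: D(K, 0x1) = 0x7; 0x7 ⊕ 0x6 = 0x1.
Blocks that differ from the original plaintext: P1, P2.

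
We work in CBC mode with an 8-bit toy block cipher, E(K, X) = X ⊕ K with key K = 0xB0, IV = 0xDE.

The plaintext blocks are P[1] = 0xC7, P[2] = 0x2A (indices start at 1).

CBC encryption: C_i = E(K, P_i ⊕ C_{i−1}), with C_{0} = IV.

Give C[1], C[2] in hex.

C[1] = 0xA9, C[2] = 0x33

C[1]: P[1] ⊕ 0xDE = 0x19; E(K, 0x19) = 0xA9.
C[2]: P[2] ⊕ 0xA9 = 0x83; E(K, 0x83) = 0x33.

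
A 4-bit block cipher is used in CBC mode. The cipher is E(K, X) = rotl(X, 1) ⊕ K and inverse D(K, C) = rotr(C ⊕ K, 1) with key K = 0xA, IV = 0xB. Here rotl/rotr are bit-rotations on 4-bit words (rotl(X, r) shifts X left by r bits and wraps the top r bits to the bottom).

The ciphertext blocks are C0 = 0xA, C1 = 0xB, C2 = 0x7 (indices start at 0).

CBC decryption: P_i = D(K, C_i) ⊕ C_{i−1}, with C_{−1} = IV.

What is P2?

P2 = 0x5

P2: D(K, 0x7) = 0xE; 0xE ⊕ 0xB = 0x5.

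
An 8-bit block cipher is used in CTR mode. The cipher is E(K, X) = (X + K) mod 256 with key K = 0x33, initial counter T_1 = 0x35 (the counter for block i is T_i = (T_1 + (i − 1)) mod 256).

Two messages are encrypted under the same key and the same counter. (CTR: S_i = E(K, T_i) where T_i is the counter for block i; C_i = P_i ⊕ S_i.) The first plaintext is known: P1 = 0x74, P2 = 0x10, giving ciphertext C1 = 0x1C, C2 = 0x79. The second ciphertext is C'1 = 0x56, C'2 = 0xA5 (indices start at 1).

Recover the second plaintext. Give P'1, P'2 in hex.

In CTR with a reused counter, both messages share the same keystream S_i, so C_i ⊕ C'_i = P_i ⊕ P'_i and thus P'_i = P_i ⊕ C_i ⊕ C'_i.
P'1: 0x74 ⊕ 0x1C ⊕ 0x56 = 0x3E.
P'2: 0x10 ⊕ 0x79 ⊕ 0xA5 = 0xCC.

P'1 = 0x3E, P'2 = 0xCC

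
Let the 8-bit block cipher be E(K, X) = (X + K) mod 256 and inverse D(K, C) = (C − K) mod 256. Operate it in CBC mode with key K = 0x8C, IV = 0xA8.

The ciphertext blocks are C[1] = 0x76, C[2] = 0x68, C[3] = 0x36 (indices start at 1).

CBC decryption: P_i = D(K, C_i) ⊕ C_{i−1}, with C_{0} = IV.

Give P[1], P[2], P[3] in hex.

P[1]: D(K, 0x76) = 0xEA; 0xEA ⊕ 0xA8 = 0x42.
P[2]: D(K, 0x68) = 0xDC; 0xDC ⊕ 0x76 = 0xAA.
P[3]: D(K, 0x36) = 0xAA; 0xAA ⊕ 0x68 = 0xC2.

P[1] = 0x42, P[2] = 0xAA, P[3] = 0xC2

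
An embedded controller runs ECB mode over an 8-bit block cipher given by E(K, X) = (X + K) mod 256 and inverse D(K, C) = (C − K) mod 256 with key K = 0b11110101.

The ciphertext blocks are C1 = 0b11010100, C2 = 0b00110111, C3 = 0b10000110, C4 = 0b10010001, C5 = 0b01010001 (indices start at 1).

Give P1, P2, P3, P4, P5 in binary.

ECB decryption: P_i = D(K, C_i).
P1: D(K, 0b11010100) = 0b11011111.
P2: D(K, 0b00110111) = 0b01000010.
P3: D(K, 0b10000110) = 0b10010001.
P4: D(K, 0b10010001) = 0b10011100.
P5: D(K, 0b01010001) = 0b01011100.

P1 = 0b11011111, P2 = 0b01000010, P3 = 0b10010001, P4 = 0b10011100, P5 = 0b01011100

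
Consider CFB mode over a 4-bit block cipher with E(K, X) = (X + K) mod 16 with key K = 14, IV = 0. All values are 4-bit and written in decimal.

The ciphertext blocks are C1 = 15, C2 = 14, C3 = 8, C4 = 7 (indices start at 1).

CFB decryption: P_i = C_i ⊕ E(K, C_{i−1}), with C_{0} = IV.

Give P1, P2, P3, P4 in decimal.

P1 = 1, P2 = 3, P3 = 4, P4 = 1

P1: E(K, 0) = 14; 15 ⊕ 14 = 1.
P2: E(K, 15) = 13; 14 ⊕ 13 = 3.
P3: E(K, 14) = 12; 8 ⊕ 12 = 4.
P4: E(K, 8) = 6; 7 ⊕ 6 = 1.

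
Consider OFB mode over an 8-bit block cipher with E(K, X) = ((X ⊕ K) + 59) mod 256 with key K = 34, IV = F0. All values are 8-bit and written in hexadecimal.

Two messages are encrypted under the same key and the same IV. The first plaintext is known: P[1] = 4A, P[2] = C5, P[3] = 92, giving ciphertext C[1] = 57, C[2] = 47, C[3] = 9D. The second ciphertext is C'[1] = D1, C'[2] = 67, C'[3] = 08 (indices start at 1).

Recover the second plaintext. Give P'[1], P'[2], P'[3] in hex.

In OFB with a reused IV, both messages share the same keystream S_i, so C_i ⊕ C'_i = P_i ⊕ P'_i and thus P'_i = P_i ⊕ C_i ⊕ C'_i.
P'[1]: 4A ⊕ 57 ⊕ D1 = CC.
P'[2]: C5 ⊕ 47 ⊕ 67 = E5.
P'[3]: 92 ⊕ 9D ⊕ 08 = 07.

P'[1] = CC, P'[2] = E5, P'[3] = 07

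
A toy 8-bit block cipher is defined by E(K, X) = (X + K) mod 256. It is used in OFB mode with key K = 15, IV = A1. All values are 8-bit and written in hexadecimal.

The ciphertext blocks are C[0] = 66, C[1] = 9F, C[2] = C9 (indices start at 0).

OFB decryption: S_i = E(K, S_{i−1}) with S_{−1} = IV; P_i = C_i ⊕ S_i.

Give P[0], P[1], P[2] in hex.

P[0]: S = E(K, A1) = B6; 66 ⊕ B6 = D0.
P[1]: S = E(K, B6) = CB; 9F ⊕ CB = 54.
P[2]: S = E(K, CB) = E0; C9 ⊕ E0 = 29.

P[0] = D0, P[1] = 54, P[2] = 29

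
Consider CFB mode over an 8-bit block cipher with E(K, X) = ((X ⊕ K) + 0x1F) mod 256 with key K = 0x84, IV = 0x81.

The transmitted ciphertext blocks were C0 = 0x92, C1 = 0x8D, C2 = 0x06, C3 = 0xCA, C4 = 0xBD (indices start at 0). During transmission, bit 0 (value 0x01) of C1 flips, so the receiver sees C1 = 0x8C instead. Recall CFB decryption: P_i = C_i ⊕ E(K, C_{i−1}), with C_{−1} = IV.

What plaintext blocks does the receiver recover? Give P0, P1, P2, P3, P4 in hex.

Only C1 changed, to 0x8C. In CFB, a change in C_i flips the same bit in P_i and garbles P_{i+1}. Decrypting the received ciphertext:
P0: E(K, 0x81) = 0x24; 0x92 ⊕ 0x24 = 0xB6.
P1: E(K, 0x92) = 0x35; 0x8C ⊕ 0x35 = 0xB9.
P2: E(K, 0x8C) = 0x27; 0x06 ⊕ 0x27 = 0x21.
P3: E(K, 0x06) = 0xA1; 0xCA ⊕ 0xA1 = 0x6B.
P4: E(K, 0xCA) = 0x6D; 0xBD ⊕ 0x6D = 0xD0.
Blocks that differ from the original plaintext: P1, P2.

P0 = 0xB6, P1 = 0xB9, P2 = 0x21, P3 = 0x6B, P4 = 0xD0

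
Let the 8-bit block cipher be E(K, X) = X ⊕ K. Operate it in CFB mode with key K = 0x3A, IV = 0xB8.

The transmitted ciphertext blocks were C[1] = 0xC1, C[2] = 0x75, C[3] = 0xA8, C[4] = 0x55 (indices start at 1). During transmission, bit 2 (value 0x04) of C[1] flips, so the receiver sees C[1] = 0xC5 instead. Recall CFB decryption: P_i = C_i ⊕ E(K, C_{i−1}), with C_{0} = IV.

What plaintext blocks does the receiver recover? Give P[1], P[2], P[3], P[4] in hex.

P[1] = 0x47, P[2] = 0x8A, P[3] = 0xE7, P[4] = 0xC7

Only C[1] changed, to 0xC5. In CFB, a change in C_i flips the same bit in P_i and garbles P_{i+1}. Decrypting the received ciphertext:
P[1]: E(K, 0xB8) = 0x82; 0xC5 ⊕ 0x82 = 0x47.
P[2]: E(K, 0xC5) = 0xFF; 0x75 ⊕ 0xFF = 0x8A.
P[3]: E(K, 0x75) = 0x4F; 0xA8 ⊕ 0x4F = 0xE7.
P[4]: E(K, 0xA8) = 0x92; 0x55 ⊕ 0x92 = 0xC7.
Blocks that differ from the original plaintext: P[1], P[2].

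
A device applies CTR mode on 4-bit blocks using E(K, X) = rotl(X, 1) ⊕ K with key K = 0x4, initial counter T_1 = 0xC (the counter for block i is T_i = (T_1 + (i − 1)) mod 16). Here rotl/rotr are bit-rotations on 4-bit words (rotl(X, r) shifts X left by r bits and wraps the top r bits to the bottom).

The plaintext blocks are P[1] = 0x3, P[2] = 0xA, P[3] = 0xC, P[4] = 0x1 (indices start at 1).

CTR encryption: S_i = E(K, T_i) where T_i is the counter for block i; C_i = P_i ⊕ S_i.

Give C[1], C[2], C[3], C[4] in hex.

C[1]: T = 0xC, S = E(K, T) = 0xD; 0x3 ⊕ 0xD = 0xE.
C[2]: T = 0xD, S = E(K, T) = 0xF; 0xA ⊕ 0xF = 0x5.
C[3]: T = 0xE, S = E(K, T) = 0x9; 0xC ⊕ 0x9 = 0x5.
C[4]: T = 0xF, S = E(K, T) = 0xB; 0x1 ⊕ 0xB = 0xA.

C[1] = 0xE, C[2] = 0x5, C[3] = 0x5, C[4] = 0xA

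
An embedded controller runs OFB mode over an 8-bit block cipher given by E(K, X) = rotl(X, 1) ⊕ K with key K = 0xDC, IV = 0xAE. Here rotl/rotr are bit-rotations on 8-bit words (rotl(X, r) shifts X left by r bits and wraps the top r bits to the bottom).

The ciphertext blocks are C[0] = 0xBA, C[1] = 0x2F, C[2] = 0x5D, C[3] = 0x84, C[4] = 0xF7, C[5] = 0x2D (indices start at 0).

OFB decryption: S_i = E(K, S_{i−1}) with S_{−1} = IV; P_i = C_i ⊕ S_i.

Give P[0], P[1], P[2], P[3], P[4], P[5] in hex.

P[0]: S = E(K, 0xAE) = 0x81; 0xBA ⊕ 0x81 = 0x3B.
P[1]: S = E(K, 0x81) = 0xDF; 0x2F ⊕ 0xDF = 0xF0.
P[2]: S = E(K, 0xDF) = 0x63; 0x5D ⊕ 0x63 = 0x3E.
P[3]: S = E(K, 0x63) = 0x1A; 0x84 ⊕ 0x1A = 0x9E.
P[4]: S = E(K, 0x1A) = 0xE8; 0xF7 ⊕ 0xE8 = 0x1F.
P[5]: S = E(K, 0xE8) = 0x0D; 0x2D ⊕ 0x0D = 0x20.

P[0] = 0x3B, P[1] = 0xF0, P[2] = 0x3E, P[3] = 0x9E, P[4] = 0x1F, P[5] = 0x20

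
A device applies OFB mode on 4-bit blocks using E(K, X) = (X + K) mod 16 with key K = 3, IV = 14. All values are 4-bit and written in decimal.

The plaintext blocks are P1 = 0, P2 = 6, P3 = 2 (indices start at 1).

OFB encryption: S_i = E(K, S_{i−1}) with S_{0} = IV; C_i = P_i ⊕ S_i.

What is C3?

C1: S = E(K, 14) = 1; 0 ⊕ 1 = 1.
C2: S = E(K, 1) = 4; 6 ⊕ 4 = 2.
C3: S = E(K, 4) = 7; 2 ⊕ 7 = 5.

C3 = 5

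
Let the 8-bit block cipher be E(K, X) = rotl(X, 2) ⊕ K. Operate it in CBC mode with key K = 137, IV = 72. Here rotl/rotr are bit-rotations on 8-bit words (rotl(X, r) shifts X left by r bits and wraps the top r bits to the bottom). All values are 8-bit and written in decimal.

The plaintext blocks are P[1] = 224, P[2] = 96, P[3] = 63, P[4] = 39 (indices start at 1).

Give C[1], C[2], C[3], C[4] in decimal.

C[1] = 43, C[2] = 164, C[3] = 231, C[4] = 138

CBC encryption: C_i = E(K, P_i ⊕ C_{i−1}), with C_{0} = IV.
C[1]: P[1] ⊕ 72 = 168; E(K, 168) = 43.
C[2]: P[2] ⊕ 43 = 75; E(K, 75) = 164.
C[3]: P[3] ⊕ 164 = 155; E(K, 155) = 231.
C[4]: P[4] ⊕ 231 = 192; E(K, 192) = 138.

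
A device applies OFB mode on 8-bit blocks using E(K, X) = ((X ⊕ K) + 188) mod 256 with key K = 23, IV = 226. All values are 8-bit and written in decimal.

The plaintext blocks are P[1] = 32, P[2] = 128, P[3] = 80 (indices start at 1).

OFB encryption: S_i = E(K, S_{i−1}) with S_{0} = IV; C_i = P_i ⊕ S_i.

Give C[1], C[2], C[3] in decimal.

C[1]: S = E(K, 226) = 177; 32 ⊕ 177 = 145.
C[2]: S = E(K, 177) = 98; 128 ⊕ 98 = 226.
C[3]: S = E(K, 98) = 49; 80 ⊕ 49 = 97.

C[1] = 145, C[2] = 226, C[3] = 97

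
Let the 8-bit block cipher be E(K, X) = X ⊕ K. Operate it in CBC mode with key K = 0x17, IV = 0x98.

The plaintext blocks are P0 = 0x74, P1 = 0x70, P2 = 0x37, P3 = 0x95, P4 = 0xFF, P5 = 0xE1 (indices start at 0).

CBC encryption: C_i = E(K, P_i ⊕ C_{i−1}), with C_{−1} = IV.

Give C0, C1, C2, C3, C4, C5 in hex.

C0: P0 ⊕ 0x98 = 0xEC; E(K, 0xEC) = 0xFB.
C1: P1 ⊕ 0xFB = 0x8B; E(K, 0x8B) = 0x9C.
C2: P2 ⊕ 0x9C = 0xAB; E(K, 0xAB) = 0xBC.
C3: P3 ⊕ 0xBC = 0x29; E(K, 0x29) = 0x3E.
C4: P4 ⊕ 0x3E = 0xC1; E(K, 0xC1) = 0xD6.
C5: P5 ⊕ 0xD6 = 0x37; E(K, 0x37) = 0x20.

C0 = 0xFB, C1 = 0x9C, C2 = 0xBC, C3 = 0x3E, C4 = 0xD6, C5 = 0x20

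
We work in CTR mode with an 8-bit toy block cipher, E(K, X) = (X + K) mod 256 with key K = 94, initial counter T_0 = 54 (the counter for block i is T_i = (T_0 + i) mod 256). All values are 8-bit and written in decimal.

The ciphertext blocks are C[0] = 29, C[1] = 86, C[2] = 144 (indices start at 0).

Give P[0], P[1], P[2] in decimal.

CTR decryption: S_i = E(K, T_i) where T_i is the counter for block i; P_i = C_i ⊕ S_i.
P[0]: T = 54, S = E(K, T) = 148; 29 ⊕ 148 = 137.
P[1]: T = 55, S = E(K, T) = 149; 86 ⊕ 149 = 195.
P[2]: T = 56, S = E(K, T) = 150; 144 ⊕ 150 = 6.

P[0] = 137, P[1] = 195, P[2] = 6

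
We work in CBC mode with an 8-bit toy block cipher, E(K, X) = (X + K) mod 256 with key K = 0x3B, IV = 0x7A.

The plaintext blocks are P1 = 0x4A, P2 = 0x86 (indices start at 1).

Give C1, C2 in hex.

CBC encryption: C_i = E(K, P_i ⊕ C_{i−1}), with C_{0} = IV.
C1: P1 ⊕ 0x7A = 0x30; E(K, 0x30) = 0x6B.
C2: P2 ⊕ 0x6B = 0xED; E(K, 0xED) = 0x28.

C1 = 0x6B, C2 = 0x28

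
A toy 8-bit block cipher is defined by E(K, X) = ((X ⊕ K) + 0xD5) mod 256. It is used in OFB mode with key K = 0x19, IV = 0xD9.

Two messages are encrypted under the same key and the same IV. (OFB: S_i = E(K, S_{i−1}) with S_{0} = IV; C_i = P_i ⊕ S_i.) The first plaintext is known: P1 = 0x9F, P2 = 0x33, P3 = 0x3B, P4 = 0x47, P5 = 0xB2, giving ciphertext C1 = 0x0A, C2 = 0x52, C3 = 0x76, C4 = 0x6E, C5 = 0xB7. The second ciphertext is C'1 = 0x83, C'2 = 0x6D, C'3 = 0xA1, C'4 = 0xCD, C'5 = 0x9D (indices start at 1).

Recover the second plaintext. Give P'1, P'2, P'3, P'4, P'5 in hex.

P'1 = 0x16, P'2 = 0x0C, P'3 = 0xEC, P'4 = 0xE4, P'5 = 0x98

In OFB with a reused IV, both messages share the same keystream S_i, so C_i ⊕ C'_i = P_i ⊕ P'_i and thus P'_i = P_i ⊕ C_i ⊕ C'_i.
P'1: 0x9F ⊕ 0x0A ⊕ 0x83 = 0x16.
P'2: 0x33 ⊕ 0x52 ⊕ 0x6D = 0x0C.
P'3: 0x3B ⊕ 0x76 ⊕ 0xA1 = 0xEC.
P'4: 0x47 ⊕ 0x6E ⊕ 0xCD = 0xE4.
P'5: 0xB2 ⊕ 0xB7 ⊕ 0x9D = 0x98.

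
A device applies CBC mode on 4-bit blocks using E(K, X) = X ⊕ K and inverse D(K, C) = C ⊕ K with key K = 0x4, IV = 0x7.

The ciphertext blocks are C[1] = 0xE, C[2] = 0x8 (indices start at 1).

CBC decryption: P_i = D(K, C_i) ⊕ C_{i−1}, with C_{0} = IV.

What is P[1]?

P[1] = 0xD

P[1]: D(K, 0xE) = 0xA; 0xA ⊕ 0x7 = 0xD.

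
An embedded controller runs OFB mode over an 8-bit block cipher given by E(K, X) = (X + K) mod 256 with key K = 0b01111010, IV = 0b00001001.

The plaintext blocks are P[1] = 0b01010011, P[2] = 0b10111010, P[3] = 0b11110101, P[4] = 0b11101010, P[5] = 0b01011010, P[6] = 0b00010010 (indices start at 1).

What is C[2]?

C[2] = 0b01000111

OFB encryption: S_i = E(K, S_{i−1}) with S_{0} = IV; C_i = P_i ⊕ S_i.
C[1]: S = E(K, 0b00001001) = 0b10000011; 0b01010011 ⊕ 0b10000011 = 0b11010000.
C[2]: S = E(K, 0b10000011) = 0b11111101; 0b10111010 ⊕ 0b11111101 = 0b01000111.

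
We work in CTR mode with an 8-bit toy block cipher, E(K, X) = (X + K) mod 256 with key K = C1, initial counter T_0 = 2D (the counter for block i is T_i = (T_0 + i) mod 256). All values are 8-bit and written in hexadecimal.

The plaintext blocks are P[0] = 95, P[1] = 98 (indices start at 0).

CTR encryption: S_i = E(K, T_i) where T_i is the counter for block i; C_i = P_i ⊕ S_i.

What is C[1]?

C[1] = 77

C[0]: T = 2D, S = E(K, T) = EE; 95 ⊕ EE = 7B.
C[1]: T = 2E, S = E(K, T) = EF; 98 ⊕ EF = 77.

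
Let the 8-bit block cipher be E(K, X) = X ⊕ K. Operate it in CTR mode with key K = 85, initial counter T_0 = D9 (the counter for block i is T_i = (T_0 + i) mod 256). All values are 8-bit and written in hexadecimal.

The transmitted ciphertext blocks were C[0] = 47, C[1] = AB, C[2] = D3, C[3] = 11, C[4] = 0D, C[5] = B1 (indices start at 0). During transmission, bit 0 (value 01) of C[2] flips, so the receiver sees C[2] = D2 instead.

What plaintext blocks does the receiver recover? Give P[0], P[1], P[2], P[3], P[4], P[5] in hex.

CTR decryption: S_i = E(K, T_i) where T_i is the counter for block i; P_i = C_i ⊕ S_i.
Only C[2] changed, to D2. In CTR, a change in C_i flips the same bit in P_i only; the keystream is unaffected. Decrypting the received ciphertext:
P[0]: T = D9, S = E(K, T) = 5C; 47 ⊕ 5C = 1B.
P[1]: T = DA, S = E(K, T) = 5F; AB ⊕ 5F = F4.
P[2]: T = DB, S = E(K, T) = 5E; D2 ⊕ 5E = 8C.
P[3]: T = DC, S = E(K, T) = 59; 11 ⊕ 59 = 48.
P[4]: T = DD, S = E(K, T) = 58; 0D ⊕ 58 = 55.
P[5]: T = DE, S = E(K, T) = 5B; B1 ⊕ 5B = EA.
Blocks that differ from the original plaintext: P[2].

P[0] = 1B, P[1] = F4, P[2] = 8C, P[3] = 48, P[4] = 55, P[5] = EA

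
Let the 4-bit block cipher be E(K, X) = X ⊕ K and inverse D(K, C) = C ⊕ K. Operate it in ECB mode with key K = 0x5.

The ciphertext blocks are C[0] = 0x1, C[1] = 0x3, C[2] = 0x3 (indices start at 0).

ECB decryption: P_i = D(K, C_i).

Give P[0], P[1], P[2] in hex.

P[0]: D(K, 0x1) = 0x4.
P[1]: D(K, 0x3) = 0x6.
P[2]: D(K, 0x3) = 0x6.

P[0] = 0x4, P[1] = 0x6, P[2] = 0x6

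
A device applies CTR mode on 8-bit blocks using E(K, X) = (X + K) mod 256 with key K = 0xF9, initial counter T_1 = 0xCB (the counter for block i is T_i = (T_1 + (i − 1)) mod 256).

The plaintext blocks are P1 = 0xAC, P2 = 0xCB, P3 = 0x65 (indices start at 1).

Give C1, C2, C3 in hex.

CTR encryption: S_i = E(K, T_i) where T_i is the counter for block i; C_i = P_i ⊕ S_i.
C1: T = 0xCB, S = E(K, T) = 0xC4; 0xAC ⊕ 0xC4 = 0x68.
C2: T = 0xCC, S = E(K, T) = 0xC5; 0xCB ⊕ 0xC5 = 0x0E.
C3: T = 0xCD, S = E(K, T) = 0xC6; 0x65 ⊕ 0xC6 = 0xA3.

C1 = 0x68, C2 = 0x0E, C3 = 0xA3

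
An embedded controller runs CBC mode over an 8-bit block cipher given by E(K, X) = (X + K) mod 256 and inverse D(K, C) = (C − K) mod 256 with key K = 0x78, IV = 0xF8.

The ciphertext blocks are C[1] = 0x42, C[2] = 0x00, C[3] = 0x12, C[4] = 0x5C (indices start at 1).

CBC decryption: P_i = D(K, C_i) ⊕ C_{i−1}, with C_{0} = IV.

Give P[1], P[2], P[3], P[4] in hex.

P[1]: D(K, 0x42) = 0xCA; 0xCA ⊕ 0xF8 = 0x32.
P[2]: D(K, 0x00) = 0x88; 0x88 ⊕ 0x42 = 0xCA.
P[3]: D(K, 0x12) = 0x9A; 0x9A ⊕ 0x00 = 0x9A.
P[4]: D(K, 0x5C) = 0xE4; 0xE4 ⊕ 0x12 = 0xF6.

P[1] = 0x32, P[2] = 0xCA, P[3] = 0x9A, P[4] = 0xF6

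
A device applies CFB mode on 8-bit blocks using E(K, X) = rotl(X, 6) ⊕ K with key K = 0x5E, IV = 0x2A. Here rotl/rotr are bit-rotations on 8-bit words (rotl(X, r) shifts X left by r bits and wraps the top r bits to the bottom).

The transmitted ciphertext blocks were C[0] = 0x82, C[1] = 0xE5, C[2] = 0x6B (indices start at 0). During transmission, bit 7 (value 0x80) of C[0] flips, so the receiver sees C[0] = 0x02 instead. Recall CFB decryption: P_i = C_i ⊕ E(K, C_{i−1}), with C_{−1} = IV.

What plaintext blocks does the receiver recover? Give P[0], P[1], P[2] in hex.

Only C[0] changed, to 0x02. In CFB, a change in C_i flips the same bit in P_i and garbles P_{i+1}. Decrypting the received ciphertext:
P[0]: E(K, 0x2A) = 0xD4; 0x02 ⊕ 0xD4 = 0xD6.
P[1]: E(K, 0x02) = 0xDE; 0xE5 ⊕ 0xDE = 0x3B.
P[2]: E(K, 0xE5) = 0x27; 0x6B ⊕ 0x27 = 0x4C.
Blocks that differ from the original plaintext: P[0], P[1].

P[0] = 0xD6, P[1] = 0x3B, P[2] = 0x4C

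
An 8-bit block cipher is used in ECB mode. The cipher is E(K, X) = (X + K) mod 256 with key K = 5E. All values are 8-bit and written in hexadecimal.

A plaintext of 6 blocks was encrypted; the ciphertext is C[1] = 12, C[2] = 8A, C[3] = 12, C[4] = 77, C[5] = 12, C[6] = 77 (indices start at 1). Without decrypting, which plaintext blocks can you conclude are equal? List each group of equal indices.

P[1] = P[3] = P[5]; P[4] = P[6]

ECB encrypts each block independently with the same key, so equal ciphertext blocks imply equal plaintext blocks.
C[1] = C[3] = C[5] = 12, so P[1] = P[3] = P[5].
C[4] = C[6] = 77, so P[4] = P[6].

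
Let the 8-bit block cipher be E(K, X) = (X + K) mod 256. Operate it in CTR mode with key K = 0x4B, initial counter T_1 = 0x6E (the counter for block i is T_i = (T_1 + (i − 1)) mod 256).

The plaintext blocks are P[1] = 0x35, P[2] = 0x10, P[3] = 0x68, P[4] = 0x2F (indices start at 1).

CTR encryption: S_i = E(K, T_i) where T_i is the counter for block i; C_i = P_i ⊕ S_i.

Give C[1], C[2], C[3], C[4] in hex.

C[1] = 0x8C, C[2] = 0xAA, C[3] = 0xD3, C[4] = 0x93

C[1]: T = 0x6E, S = E(K, T) = 0xB9; 0x35 ⊕ 0xB9 = 0x8C.
C[2]: T = 0x6F, S = E(K, T) = 0xBA; 0x10 ⊕ 0xBA = 0xAA.
C[3]: T = 0x70, S = E(K, T) = 0xBB; 0x68 ⊕ 0xBB = 0xD3.
C[4]: T = 0x71, S = E(K, T) = 0xBC; 0x2F ⊕ 0xBC = 0x93.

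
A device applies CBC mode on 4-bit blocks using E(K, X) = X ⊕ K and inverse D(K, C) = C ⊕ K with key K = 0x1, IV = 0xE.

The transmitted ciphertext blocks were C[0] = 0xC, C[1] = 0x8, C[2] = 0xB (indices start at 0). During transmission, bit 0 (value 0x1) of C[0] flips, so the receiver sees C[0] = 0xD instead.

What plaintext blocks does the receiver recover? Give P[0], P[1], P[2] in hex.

CBC decryption: P_i = D(K, C_i) ⊕ C_{i−1}, with C_{−1} = IV.
Only C[0] changed, to 0xD. In CBC, a change in C_i garbles P_i and flips the same bit in P_{i+1}. Decrypting the received ciphertext:
P[0]: D(K, 0xD) = 0xC; 0xC ⊕ 0xE = 0x2.
P[1]: D(K, 0x8) = 0x9; 0x9 ⊕ 0xD = 0x4.
P[2]: D(K, 0xB) = 0xA; 0xA ⊕ 0x8 = 0x2.
Blocks that differ from the original plaintext: P[0], P[1].

P[0] = 0x2, P[1] = 0x4, P[2] = 0x2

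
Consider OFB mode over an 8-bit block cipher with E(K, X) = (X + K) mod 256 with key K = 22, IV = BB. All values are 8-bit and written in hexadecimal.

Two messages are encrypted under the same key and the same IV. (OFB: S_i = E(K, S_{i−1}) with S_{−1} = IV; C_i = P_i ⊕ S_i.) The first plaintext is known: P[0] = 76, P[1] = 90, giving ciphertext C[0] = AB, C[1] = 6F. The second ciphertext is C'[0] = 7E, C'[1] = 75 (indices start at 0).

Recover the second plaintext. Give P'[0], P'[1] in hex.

In OFB with a reused IV, both messages share the same keystream S_i, so C_i ⊕ C'_i = P_i ⊕ P'_i and thus P'_i = P_i ⊕ C_i ⊕ C'_i.
P'[0]: 76 ⊕ AB ⊕ 7E = A3.
P'[1]: 90 ⊕ 6F ⊕ 75 = 8A.

P'[0] = A3, P'[1] = 8A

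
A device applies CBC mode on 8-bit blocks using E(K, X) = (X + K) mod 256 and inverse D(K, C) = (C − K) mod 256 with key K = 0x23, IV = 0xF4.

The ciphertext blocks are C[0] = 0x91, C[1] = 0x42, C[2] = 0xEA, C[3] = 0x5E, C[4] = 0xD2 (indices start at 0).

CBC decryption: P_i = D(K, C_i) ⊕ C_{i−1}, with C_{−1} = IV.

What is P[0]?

P[0]: D(K, 0x91) = 0x6E; 0x6E ⊕ 0xF4 = 0x9A.

P[0] = 0x9A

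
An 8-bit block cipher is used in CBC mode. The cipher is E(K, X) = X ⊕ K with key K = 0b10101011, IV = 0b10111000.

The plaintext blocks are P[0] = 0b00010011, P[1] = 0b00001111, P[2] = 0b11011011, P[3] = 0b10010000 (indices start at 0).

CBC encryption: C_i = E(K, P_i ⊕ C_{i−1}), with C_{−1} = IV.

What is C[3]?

C[3] = 0b11101111

C[0]: P[0] ⊕ 0b10111000 = 0b10101011; E(K, 0b10101011) = 0b00000000.
C[1]: P[1] ⊕ 0b00000000 = 0b00001111; E(K, 0b00001111) = 0b10100100.
C[2]: P[2] ⊕ 0b10100100 = 0b01111111; E(K, 0b01111111) = 0b11010100.
C[3]: P[3] ⊕ 0b11010100 = 0b01000100; E(K, 0b01000100) = 0b11101111.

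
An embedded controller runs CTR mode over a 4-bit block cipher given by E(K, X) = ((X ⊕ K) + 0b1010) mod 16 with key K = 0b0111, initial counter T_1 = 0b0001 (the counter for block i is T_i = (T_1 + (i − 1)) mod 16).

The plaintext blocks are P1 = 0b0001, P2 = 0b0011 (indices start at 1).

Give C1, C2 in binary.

C1 = 0b0001, C2 = 0b1100

CTR encryption: S_i = E(K, T_i) where T_i is the counter for block i; C_i = P_i ⊕ S_i.
C1: T = 0b0001, S = E(K, T) = 0b0000; 0b0001 ⊕ 0b0000 = 0b0001.
C2: T = 0b0010, S = E(K, T) = 0b1111; 0b0011 ⊕ 0b1111 = 0b1100.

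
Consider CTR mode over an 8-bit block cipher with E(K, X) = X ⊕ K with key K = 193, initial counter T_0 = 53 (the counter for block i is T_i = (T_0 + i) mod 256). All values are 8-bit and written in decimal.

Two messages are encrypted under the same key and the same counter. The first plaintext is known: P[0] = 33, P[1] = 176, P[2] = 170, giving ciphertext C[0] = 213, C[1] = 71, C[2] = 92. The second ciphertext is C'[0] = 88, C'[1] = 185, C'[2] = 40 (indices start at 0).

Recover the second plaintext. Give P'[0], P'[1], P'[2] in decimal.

P'[0] = 172, P'[1] = 78, P'[2] = 222

In CTR with a reused counter, both messages share the same keystream S_i, so C_i ⊕ C'_i = P_i ⊕ P'_i and thus P'_i = P_i ⊕ C_i ⊕ C'_i.
P'[0]: 33 ⊕ 213 ⊕ 88 = 172.
P'[1]: 176 ⊕ 71 ⊕ 185 = 78.
P'[2]: 170 ⊕ 92 ⊕ 40 = 222.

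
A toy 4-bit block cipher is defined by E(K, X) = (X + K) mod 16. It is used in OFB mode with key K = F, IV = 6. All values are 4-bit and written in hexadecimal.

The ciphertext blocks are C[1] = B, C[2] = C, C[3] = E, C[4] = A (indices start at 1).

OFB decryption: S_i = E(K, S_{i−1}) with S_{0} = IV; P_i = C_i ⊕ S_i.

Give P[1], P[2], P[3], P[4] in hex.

P[1]: S = E(K, 6) = 5; B ⊕ 5 = E.
P[2]: S = E(K, 5) = 4; C ⊕ 4 = 8.
P[3]: S = E(K, 4) = 3; E ⊕ 3 = D.
P[4]: S = E(K, 3) = 2; A ⊕ 2 = 8.

P[1] = E, P[2] = 8, P[3] = D, P[4] = 8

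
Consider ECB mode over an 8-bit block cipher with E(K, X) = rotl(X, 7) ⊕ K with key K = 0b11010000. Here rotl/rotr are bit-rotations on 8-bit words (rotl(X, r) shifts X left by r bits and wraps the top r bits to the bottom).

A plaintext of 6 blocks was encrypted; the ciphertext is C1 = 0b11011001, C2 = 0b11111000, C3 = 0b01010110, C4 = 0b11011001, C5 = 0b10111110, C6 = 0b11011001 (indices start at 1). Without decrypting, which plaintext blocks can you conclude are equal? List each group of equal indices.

ECB encrypts each block independently with the same key, so equal ciphertext blocks imply equal plaintext blocks.
C1 = C4 = C6 = 0b11011001, so P1 = P4 = P6.

P1 = P4 = P6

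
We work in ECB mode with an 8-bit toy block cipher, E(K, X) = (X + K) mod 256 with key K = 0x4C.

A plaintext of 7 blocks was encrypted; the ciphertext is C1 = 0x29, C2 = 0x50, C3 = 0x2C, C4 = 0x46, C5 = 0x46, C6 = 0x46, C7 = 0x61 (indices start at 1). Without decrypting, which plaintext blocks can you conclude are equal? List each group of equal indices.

P4 = P5 = P6

ECB encrypts each block independently with the same key, so equal ciphertext blocks imply equal plaintext blocks.
C4 = C5 = C6 = 0x46, so P4 = P5 = P6.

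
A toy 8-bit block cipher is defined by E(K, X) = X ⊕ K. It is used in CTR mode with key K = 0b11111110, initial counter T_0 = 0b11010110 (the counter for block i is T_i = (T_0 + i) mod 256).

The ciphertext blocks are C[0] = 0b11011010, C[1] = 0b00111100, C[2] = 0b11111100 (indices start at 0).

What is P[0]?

CTR decryption: S_i = E(K, T_i) where T_i is the counter for block i; P_i = C_i ⊕ S_i.
P[0]: T = 0b11010110, S = E(K, T) = 0b00101000; 0b11011010 ⊕ 0b00101000 = 0b11110010.

P[0] = 0b11110010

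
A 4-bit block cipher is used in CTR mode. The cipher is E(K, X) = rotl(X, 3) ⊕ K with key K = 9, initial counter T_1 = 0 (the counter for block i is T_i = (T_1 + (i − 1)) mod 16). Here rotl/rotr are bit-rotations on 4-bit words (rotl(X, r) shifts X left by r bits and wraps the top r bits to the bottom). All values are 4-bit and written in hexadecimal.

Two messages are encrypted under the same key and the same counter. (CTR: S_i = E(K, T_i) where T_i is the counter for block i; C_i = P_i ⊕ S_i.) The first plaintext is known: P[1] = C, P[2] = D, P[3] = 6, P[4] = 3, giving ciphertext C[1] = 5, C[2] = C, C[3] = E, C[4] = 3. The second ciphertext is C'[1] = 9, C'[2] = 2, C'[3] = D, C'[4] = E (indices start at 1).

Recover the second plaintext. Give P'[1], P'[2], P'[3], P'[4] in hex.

In CTR with a reused counter, both messages share the same keystream S_i, so C_i ⊕ C'_i = P_i ⊕ P'_i and thus P'_i = P_i ⊕ C_i ⊕ C'_i.
P'[1]: C ⊕ 5 ⊕ 9 = 0.
P'[2]: D ⊕ C ⊕ 2 = 3.
P'[3]: 6 ⊕ E ⊕ D = 5.
P'[4]: 3 ⊕ 3 ⊕ E = E.

P'[1] = 0, P'[2] = 3, P'[3] = 5, P'[4] = E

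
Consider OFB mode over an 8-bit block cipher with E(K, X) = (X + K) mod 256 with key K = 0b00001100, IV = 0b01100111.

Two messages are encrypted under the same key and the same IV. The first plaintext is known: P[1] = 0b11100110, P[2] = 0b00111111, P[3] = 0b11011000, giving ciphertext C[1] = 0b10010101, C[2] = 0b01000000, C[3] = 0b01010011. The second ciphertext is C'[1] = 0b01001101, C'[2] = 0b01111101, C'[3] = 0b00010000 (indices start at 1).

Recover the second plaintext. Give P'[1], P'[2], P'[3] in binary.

P'[1] = 0b00111110, P'[2] = 0b00000010, P'[3] = 0b10011011

In OFB with a reused IV, both messages share the same keystream S_i, so C_i ⊕ C'_i = P_i ⊕ P'_i and thus P'_i = P_i ⊕ C_i ⊕ C'_i.
P'[1]: 0b11100110 ⊕ 0b10010101 ⊕ 0b01001101 = 0b00111110.
P'[2]: 0b00111111 ⊕ 0b01000000 ⊕ 0b01111101 = 0b00000010.
P'[3]: 0b11011000 ⊕ 0b01010011 ⊕ 0b00010000 = 0b10011011.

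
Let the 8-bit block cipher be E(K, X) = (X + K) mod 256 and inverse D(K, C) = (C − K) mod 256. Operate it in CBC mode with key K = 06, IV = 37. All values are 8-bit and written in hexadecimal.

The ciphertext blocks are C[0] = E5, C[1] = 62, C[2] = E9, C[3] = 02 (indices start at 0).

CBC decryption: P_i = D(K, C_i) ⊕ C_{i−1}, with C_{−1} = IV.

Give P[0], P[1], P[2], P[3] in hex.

P[0]: D(K, E5) = DF; DF ⊕ 37 = E8.
P[1]: D(K, 62) = 5C; 5C ⊕ E5 = B9.
P[2]: D(K, E9) = E3; E3 ⊕ 62 = 81.
P[3]: D(K, 02) = FC; FC ⊕ E9 = 15.

P[0] = E8, P[1] = B9, P[2] = 81, P[3] = 15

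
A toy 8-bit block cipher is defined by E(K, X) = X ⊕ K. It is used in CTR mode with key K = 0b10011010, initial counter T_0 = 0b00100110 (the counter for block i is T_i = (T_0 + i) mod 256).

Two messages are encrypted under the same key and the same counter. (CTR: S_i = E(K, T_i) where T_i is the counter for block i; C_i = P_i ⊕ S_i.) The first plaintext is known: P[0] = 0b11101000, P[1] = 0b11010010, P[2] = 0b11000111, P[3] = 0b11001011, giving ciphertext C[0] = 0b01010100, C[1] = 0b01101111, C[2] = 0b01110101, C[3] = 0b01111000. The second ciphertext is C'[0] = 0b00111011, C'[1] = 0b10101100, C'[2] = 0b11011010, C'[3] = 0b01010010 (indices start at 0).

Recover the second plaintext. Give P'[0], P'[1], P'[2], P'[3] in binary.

In CTR with a reused counter, both messages share the same keystream S_i, so C_i ⊕ C'_i = P_i ⊕ P'_i and thus P'_i = P_i ⊕ C_i ⊕ C'_i.
P'[0]: 0b11101000 ⊕ 0b01010100 ⊕ 0b00111011 = 0b10000111.
P'[1]: 0b11010010 ⊕ 0b01101111 ⊕ 0b10101100 = 0b00010001.
P'[2]: 0b11000111 ⊕ 0b01110101 ⊕ 0b11011010 = 0b01101000.
P'[3]: 0b11001011 ⊕ 0b01111000 ⊕ 0b01010010 = 0b11100001.

P'[0] = 0b10000111, P'[1] = 0b00010001, P'[2] = 0b01101000, P'[3] = 0b11100001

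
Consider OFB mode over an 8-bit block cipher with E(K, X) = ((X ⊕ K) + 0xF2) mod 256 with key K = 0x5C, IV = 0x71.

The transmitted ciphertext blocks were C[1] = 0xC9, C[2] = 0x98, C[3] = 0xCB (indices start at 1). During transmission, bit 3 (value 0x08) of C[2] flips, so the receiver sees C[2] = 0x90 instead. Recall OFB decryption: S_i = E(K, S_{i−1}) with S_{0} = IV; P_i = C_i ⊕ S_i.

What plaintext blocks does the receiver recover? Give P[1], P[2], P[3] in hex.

P[1] = 0xD6, P[2] = 0xA5, P[3] = 0x90

Only C[2] changed, to 0x90. In OFB, a change in C_i flips the same bit in P_i only; the keystream is unaffected. Decrypting the received ciphertext:
P[1]: S = E(K, 0x71) = 0x1F; 0xC9 ⊕ 0x1F = 0xD6.
P[2]: S = E(K, 0x1F) = 0x35; 0x90 ⊕ 0x35 = 0xA5.
P[3]: S = E(K, 0x35) = 0x5B; 0xCB ⊕ 0x5B = 0x90.
Blocks that differ from the original plaintext: P[2].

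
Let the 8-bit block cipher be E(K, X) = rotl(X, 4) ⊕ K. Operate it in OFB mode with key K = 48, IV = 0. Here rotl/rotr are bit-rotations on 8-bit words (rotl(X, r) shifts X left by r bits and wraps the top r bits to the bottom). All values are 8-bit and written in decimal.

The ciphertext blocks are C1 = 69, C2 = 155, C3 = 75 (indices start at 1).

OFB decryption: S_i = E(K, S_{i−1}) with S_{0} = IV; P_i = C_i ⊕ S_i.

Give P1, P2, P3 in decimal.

P1 = 117, P2 = 168, P3 = 72

P1: S = E(K, 0) = 48; 69 ⊕ 48 = 117.
P2: S = E(K, 48) = 51; 155 ⊕ 51 = 168.
P3: S = E(K, 51) = 3; 75 ⊕ 3 = 72.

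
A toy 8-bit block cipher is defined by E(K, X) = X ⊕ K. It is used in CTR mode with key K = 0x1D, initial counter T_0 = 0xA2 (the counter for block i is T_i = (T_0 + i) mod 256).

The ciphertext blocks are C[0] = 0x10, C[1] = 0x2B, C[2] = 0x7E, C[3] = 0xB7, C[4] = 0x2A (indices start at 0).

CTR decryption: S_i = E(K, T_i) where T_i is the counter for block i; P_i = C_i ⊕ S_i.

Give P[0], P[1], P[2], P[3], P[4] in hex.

P[0] = 0xAF, P[1] = 0x95, P[2] = 0xC7, P[3] = 0x0F, P[4] = 0x91

P[0]: T = 0xA2, S = E(K, T) = 0xBF; 0x10 ⊕ 0xBF = 0xAF.
P[1]: T = 0xA3, S = E(K, T) = 0xBE; 0x2B ⊕ 0xBE = 0x95.
P[2]: T = 0xA4, S = E(K, T) = 0xB9; 0x7E ⊕ 0xB9 = 0xC7.
P[3]: T = 0xA5, S = E(K, T) = 0xB8; 0xB7 ⊕ 0xB8 = 0x0F.
P[4]: T = 0xA6, S = E(K, T) = 0xBB; 0x2A ⊕ 0xBB = 0x91.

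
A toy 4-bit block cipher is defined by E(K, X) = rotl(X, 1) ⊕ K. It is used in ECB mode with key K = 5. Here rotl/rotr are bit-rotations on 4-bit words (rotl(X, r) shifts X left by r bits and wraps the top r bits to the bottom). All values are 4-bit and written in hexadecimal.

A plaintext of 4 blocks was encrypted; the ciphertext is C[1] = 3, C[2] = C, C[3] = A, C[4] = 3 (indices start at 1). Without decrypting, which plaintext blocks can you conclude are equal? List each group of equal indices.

ECB encrypts each block independently with the same key, so equal ciphertext blocks imply equal plaintext blocks.
C[1] = C[4] = 3, so P[1] = P[4].

P[1] = P[4]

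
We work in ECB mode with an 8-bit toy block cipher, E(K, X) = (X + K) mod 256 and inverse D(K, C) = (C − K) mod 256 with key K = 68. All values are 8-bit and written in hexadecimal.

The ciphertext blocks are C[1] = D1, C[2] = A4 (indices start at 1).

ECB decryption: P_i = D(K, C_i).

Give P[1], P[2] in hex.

P[1] = 69, P[2] = 3C

P[1]: D(K, D1) = 69.
P[2]: D(K, A4) = 3C.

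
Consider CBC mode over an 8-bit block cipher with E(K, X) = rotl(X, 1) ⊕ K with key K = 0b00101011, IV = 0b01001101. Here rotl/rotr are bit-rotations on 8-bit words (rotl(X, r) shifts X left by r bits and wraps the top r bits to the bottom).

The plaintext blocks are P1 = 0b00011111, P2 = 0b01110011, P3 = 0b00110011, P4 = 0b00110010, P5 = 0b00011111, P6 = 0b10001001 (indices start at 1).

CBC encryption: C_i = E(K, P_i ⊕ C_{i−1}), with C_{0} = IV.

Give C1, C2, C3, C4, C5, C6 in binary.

C1 = 0b10001111, C2 = 0b11010010, C3 = 0b11101000, C4 = 0b10011110, C5 = 0b00101000, C6 = 0b01101000

C1: P1 ⊕ 0b01001101 = 0b01010010; E(K, 0b01010010) = 0b10001111.
C2: P2 ⊕ 0b10001111 = 0b11111100; E(K, 0b11111100) = 0b11010010.
C3: P3 ⊕ 0b11010010 = 0b11100001; E(K, 0b11100001) = 0b11101000.
C4: P4 ⊕ 0b11101000 = 0b11011010; E(K, 0b11011010) = 0b10011110.
C5: P5 ⊕ 0b10011110 = 0b10000001; E(K, 0b10000001) = 0b00101000.
C6: P6 ⊕ 0b00101000 = 0b10100001; E(K, 0b10100001) = 0b01101000.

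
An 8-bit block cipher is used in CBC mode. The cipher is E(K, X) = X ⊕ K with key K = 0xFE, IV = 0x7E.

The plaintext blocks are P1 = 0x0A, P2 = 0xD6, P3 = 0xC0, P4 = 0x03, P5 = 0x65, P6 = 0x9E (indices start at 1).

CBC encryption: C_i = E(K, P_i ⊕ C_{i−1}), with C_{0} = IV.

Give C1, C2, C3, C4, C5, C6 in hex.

C1 = 0x8A, C2 = 0xA2, C3 = 0x9C, C4 = 0x61, C5 = 0xFA, C6 = 0x9A

C1: P1 ⊕ 0x7E = 0x74; E(K, 0x74) = 0x8A.
C2: P2 ⊕ 0x8A = 0x5C; E(K, 0x5C) = 0xA2.
C3: P3 ⊕ 0xA2 = 0x62; E(K, 0x62) = 0x9C.
C4: P4 ⊕ 0x9C = 0x9F; E(K, 0x9F) = 0x61.
C5: P5 ⊕ 0x61 = 0x04; E(K, 0x04) = 0xFA.
C6: P6 ⊕ 0xFA = 0x64; E(K, 0x64) = 0x9A.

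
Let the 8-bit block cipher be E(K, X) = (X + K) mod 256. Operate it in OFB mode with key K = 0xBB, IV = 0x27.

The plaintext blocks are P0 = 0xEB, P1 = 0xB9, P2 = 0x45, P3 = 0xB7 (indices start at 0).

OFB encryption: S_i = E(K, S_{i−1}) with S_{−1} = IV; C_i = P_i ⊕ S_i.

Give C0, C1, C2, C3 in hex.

C0: S = E(K, 0x27) = 0xE2; 0xEB ⊕ 0xE2 = 0x09.
C1: S = E(K, 0xE2) = 0x9D; 0xB9 ⊕ 0x9D = 0x24.
C2: S = E(K, 0x9D) = 0x58; 0x45 ⊕ 0x58 = 0x1D.
C3: S = E(K, 0x58) = 0x13; 0xB7 ⊕ 0x13 = 0xA4.

C0 = 0x09, C1 = 0x24, C2 = 0x1D, C3 = 0xA4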